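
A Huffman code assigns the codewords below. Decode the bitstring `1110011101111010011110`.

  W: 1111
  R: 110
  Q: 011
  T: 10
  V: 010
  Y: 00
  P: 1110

Read left to right; each codeword is recognised as soon as it completes (prefix code):
  1110→P | 011→Q | 10→T | 1111→W | 010→V | 011→Q | 110→R
Decoded message: PQTWVQR

PQTWVQR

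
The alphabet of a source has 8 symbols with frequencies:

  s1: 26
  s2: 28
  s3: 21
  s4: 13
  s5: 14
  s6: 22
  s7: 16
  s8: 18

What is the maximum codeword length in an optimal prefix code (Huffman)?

Merge the two lowest-weight nodes at each step:
combine s4(13), s5(14) → 27
combine s7(16), s8(18) → 34
combine s3(21), s6(22) → 43
combine s1(26), 27 → 53
combine s2(28), 34 → 62
combine 43, 53 → 96
combine 62, 96 → 158
The rarest symbols sit at the bottom; the longest codeword is 4 bits.

4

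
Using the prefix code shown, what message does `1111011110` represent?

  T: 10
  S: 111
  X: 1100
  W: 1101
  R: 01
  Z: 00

Read left to right; each codeword is recognised as soon as it completes (prefix code):
  111→S | 10→T | 111→S | 10→T
Decoded message: STST

STST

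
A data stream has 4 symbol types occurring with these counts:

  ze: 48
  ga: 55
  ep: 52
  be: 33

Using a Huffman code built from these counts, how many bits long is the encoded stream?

376

Build the Huffman tree bottom-up:
merge be(33) and ze(48): 81
merge ep(52) and ga(55): 107
merge 81 and 107: 188
Each symbol's bit-cost is frequency × depth; summing gives 376 bits (equivalently 81 + 107 + 188).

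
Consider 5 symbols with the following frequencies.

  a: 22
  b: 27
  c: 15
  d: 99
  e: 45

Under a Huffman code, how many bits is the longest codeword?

Merge the two lowest-weight nodes at each step:
c(15) + a(22) → 37
b(27) + 37 → 64
e(45) + 64 → 109
d(99) + 109 → 208
The first pair merged (c, a) ends up deepest, at depth 4.

4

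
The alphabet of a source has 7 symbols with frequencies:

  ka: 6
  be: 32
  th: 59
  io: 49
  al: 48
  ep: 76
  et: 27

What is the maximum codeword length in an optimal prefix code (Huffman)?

4

Merge the two lowest-weight nodes at each step:
merge ka(6) and et(27): 33
merge be(32) and 33: 65
merge al(48) and io(49): 97
merge th(59) and 65: 124
merge ep(76) and 97: 173
merge 124 and 173: 297
Maximum depth reached is 4.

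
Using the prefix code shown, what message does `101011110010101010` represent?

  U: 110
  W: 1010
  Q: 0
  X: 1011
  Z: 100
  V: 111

WVZWW

Read left to right; each codeword is recognised as soon as it completes (prefix code):
  1010→W | 111→V | 100→Z | 1010→W | 1010→W
Decoded message: WVZWW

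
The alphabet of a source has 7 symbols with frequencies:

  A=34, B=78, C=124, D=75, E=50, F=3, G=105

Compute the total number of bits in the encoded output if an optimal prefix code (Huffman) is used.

Greedily combine the two least-frequent nodes:
combine F(3), A(34) → 37
combine 37, E(50) → 87
combine D(75), B(78) → 153
combine 87, G(105) → 192
combine C(124), 153 → 277
combine 192, 277 → 469
Each symbol's bit-cost is frequency × depth; summing gives 1215 bits (equivalently 37 + 87 + 153 + 192 + 277 + 469).

1215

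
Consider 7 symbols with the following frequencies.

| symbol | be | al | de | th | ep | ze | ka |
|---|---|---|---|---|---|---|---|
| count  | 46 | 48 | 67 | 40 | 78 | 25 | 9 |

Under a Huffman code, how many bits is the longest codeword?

Merge the two lowest-weight nodes at each step:
merge ka(9) and ze(25): 34
merge 34 and th(40): 74
merge be(46) and al(48): 94
merge de(67) and 74: 141
merge ep(78) and 94: 172
merge 141 and 172: 313
The rarest symbols sit at the bottom; the longest codeword is 4 bits.

4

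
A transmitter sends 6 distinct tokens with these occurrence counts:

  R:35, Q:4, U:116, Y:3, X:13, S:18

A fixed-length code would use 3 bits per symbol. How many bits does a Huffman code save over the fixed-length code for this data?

240

Fixed-length: 3 bits × 189 symbols = 567 bits.
Huffman merges:
combine Y(3), Q(4) → 7
combine 7, X(13) → 20
combine S(18), 20 → 38
combine R(35), 38 → 73
combine 73, U(116) → 189
Huffman total = 7 + 20 + 38 + 73 + 189 = 327 bits.
Saving = 567 − 327 = 240 bits.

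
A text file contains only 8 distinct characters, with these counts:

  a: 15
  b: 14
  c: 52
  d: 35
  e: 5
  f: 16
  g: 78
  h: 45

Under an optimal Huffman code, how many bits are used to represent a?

4

Build the tree from the bottom:
merge e(5) and b(14): 19
merge a(15) and f(16): 31
merge 19 and 31: 50
merge d(35) and h(45): 80
merge 50 and c(52): 102
merge g(78) and 80: 158
merge 102 and 158: 260
a's leaf is at depth 4, giving a 4-bit codeword.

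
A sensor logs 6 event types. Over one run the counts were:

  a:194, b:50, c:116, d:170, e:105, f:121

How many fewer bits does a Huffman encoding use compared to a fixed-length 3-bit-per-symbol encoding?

364

Fixed-length: 3 bits × 756 symbols = 2268 bits.
Huffman merges:
merge b(50) and e(105): 155
merge c(116) and f(121): 237
merge 155 and d(170): 325
merge a(194) and 237: 431
merge 325 and 431: 756
Huffman total = 155 + 237 + 325 + 431 + 756 = 1904 bits.
Saving = 2268 − 1904 = 364 bits.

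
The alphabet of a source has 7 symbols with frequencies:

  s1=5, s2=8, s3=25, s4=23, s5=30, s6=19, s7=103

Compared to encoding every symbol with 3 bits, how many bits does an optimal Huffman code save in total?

Fixed-length: 3 bits × 213 symbols = 639 bits.
Huffman merges:
combine s1(5), s2(8) → 13
combine 13, s6(19) → 32
combine s4(23), s3(25) → 48
combine s5(30), 32 → 62
combine 48, 62 → 110
combine s7(103), 110 → 213
Huffman total = 13 + 32 + 48 + 62 + 110 + 213 = 478 bits.
Saving = 639 − 478 = 161 bits.

161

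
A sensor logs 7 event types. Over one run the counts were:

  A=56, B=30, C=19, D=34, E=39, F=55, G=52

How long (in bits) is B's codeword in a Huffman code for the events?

Repeatedly merge the two smallest:
combine C(19), B(30) → 49
combine D(34), E(39) → 73
combine 49, G(52) → 101
combine F(55), A(56) → 111
combine 73, 101 → 174
combine 111, 174 → 285
B sits 4 levels below the root, so its codeword is 4 bits.

4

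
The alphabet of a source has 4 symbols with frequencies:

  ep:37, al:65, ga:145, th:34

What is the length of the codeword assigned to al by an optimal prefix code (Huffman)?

2

Huffman merges, smallest pair first:
combine th(34), ep(37) → 71
combine al(65), 71 → 136
combine 136, ga(145) → 281
al sits 2 levels below the root, so its codeword is 2 bits.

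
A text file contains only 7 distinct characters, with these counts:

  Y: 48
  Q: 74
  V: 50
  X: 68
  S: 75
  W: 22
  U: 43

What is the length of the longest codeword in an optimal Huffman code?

4

Merge the two lowest-weight nodes at each step:
W(22) + U(43) → 65
Y(48) + V(50) → 98
65 + X(68) → 133
Q(74) + S(75) → 149
98 + 133 → 231
149 + 231 → 380
The first pair merged (W, U) ends up deepest, at depth 4.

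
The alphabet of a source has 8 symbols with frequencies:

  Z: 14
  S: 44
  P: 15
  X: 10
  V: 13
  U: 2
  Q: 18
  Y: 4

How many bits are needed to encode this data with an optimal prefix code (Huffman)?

320

Merge the two smallest weights repeatedly:
U(2) + Y(4) → 6
6 + X(10) → 16
V(13) + Z(14) → 27
P(15) + 16 → 31
Q(18) + 27 → 45
31 + S(44) → 75
45 + 75 → 120
Each symbol's bit-cost is frequency × depth; summing gives 320 bits (equivalently 6 + 16 + 27 + 31 + 45 + 75 + 120).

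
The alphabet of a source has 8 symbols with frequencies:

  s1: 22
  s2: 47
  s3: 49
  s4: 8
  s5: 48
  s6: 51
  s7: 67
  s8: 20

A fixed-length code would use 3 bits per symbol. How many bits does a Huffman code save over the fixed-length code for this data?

40

Fixed-length: 3 bits × 312 symbols = 936 bits.
Huffman merges:
combine s4(8), s8(20) → 28
combine s1(22), 28 → 50
combine s2(47), s5(48) → 95
combine s3(49), 50 → 99
combine s6(51), s7(67) → 118
combine 95, 99 → 194
combine 118, 194 → 312
Huffman total = 28 + 50 + 95 + 99 + 118 + 194 + 312 = 896 bits.
Saving = 936 − 896 = 40 bits.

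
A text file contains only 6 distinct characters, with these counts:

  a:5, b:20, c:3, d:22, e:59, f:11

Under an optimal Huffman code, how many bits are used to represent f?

Repeatedly merge the two smallest:
c(3) + a(5) → 8
8 + f(11) → 19
19 + b(20) → 39
d(22) + 39 → 61
e(59) + 61 → 120
f's leaf is at depth 4, giving a 4-bit codeword.

4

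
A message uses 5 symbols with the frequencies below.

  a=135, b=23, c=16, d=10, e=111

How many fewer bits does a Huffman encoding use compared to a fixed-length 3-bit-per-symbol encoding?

Fixed-length: 3 bits × 295 symbols = 885 bits.
Huffman merges:
combine d(10), c(16) → 26
combine b(23), 26 → 49
combine 49, e(111) → 160
combine a(135), 160 → 295
Huffman total = 26 + 49 + 160 + 295 = 530 bits.
Saving = 885 − 530 = 355 bits.

355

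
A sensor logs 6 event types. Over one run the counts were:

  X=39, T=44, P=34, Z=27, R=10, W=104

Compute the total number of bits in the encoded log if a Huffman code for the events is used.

Merge the two smallest weights repeatedly:
merge R(10) and Z(27): 37
merge P(34) and 37: 71
merge X(39) and T(44): 83
merge 71 and 83: 154
merge W(104) and 154: 258
Total encoded bits = sum of merged weights = 37 + 71 + 83 + 154 + 258 = 603.

603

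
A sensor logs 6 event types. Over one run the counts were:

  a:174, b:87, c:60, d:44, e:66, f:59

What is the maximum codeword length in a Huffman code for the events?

3

Merge the two lowest-weight nodes at each step:
combine d(44), f(59) → 103
combine c(60), e(66) → 126
combine b(87), 103 → 190
combine 126, a(174) → 300
combine 190, 300 → 490
Maximum depth reached is 3.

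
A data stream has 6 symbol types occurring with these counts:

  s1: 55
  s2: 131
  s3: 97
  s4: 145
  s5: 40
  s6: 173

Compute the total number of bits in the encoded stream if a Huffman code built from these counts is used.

1569

Greedily combine the two least-frequent nodes:
combine s5(40), s1(55) → 95
combine 95, s3(97) → 192
combine s2(131), s4(145) → 276
combine s6(173), 192 → 365
combine 276, 365 → 641
The encoded length is the sum of every internal node's weight: 95 + 192 + 276 + 365 + 641 = 1569 bits.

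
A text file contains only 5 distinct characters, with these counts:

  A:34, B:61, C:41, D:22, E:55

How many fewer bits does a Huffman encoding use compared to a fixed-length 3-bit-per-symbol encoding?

157

Fixed-length: 3 bits × 213 symbols = 639 bits.
Huffman merges:
combine D(22), A(34) → 56
combine C(41), E(55) → 96
combine 56, B(61) → 117
combine 96, 117 → 213
Huffman total = 56 + 96 + 117 + 213 = 482 bits.
Saving = 639 − 482 = 157 bits.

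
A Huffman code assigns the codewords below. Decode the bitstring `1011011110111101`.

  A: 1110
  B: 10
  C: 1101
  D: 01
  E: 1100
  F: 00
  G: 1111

BCAGD

Read left to right; each codeword is recognised as soon as it completes (prefix code):
  10→B | 1101→C | 1110→A | 1111→G | 01→D
Decoded message: BCAGD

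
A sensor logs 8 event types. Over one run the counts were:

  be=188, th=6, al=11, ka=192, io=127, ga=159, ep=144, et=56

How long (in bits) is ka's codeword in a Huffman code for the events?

Huffman merges, smallest pair first:
th(6) + al(11) → 17
17 + et(56) → 73
73 + io(127) → 200
ep(144) + ga(159) → 303
be(188) + ka(192) → 380
200 + 303 → 503
380 + 503 → 883
The subtree containing ka is merged 2 times, so code length = 2.

2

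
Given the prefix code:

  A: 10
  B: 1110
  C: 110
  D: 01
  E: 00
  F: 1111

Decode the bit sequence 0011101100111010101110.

EBCDCAAB

Read left to right; each codeword is recognised as soon as it completes (prefix code):
  00→E | 1110→B | 110→C | 01→D | 110→C | 10→A | 10→A | 1110→B
Decoded message: EBCDCAAB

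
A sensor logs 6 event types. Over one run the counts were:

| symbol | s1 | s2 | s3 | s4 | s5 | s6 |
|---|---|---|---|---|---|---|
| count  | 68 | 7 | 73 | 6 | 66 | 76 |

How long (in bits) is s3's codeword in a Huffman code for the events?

Repeatedly merge the two smallest:
s4(6) + s2(7) → 13
13 + s5(66) → 79
s1(68) + s3(73) → 141
s6(76) + 79 → 155
141 + 155 → 296
s3's leaf is at depth 2, giving a 2-bit codeword.

2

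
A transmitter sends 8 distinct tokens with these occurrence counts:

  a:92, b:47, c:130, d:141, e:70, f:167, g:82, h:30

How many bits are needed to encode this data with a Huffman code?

2187

Build the Huffman tree bottom-up:
h(30) + b(47) → 77
e(70) + 77 → 147
g(82) + a(92) → 174
c(130) + d(141) → 271
147 + f(167) → 314
174 + 271 → 445
314 + 445 → 759
Each symbol's bit-cost is frequency × depth; summing gives 2187 bits (equivalently 77 + 147 + 174 + 271 + 314 + 445 + 759).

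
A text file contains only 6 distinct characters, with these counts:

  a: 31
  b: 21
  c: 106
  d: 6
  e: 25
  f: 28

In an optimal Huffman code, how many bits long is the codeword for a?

3

Huffman merges, smallest pair first:
d(6) + b(21) → 27
e(25) + 27 → 52
f(28) + a(31) → 59
52 + 59 → 111
c(106) + 111 → 217
The subtree containing a is merged 3 times, so code length = 3.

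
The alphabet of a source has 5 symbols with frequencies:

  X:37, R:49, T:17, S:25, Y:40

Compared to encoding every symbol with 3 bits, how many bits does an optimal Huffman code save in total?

126

Fixed-length: 3 bits × 168 symbols = 504 bits.
Huffman merges:
combine T(17), S(25) → 42
combine X(37), Y(40) → 77
combine 42, R(49) → 91
combine 77, 91 → 168
Huffman total = 42 + 77 + 91 + 168 = 378 bits.
Saving = 504 − 378 = 126 bits.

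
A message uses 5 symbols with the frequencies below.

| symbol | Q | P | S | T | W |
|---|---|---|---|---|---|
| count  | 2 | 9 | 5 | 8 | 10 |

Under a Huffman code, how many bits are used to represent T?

Repeatedly merge the two smallest:
merge Q(2) and S(5): 7
merge 7 and T(8): 15
merge P(9) and W(10): 19
merge 15 and 19: 34
T sits 2 levels below the root, so its codeword is 2 bits.

2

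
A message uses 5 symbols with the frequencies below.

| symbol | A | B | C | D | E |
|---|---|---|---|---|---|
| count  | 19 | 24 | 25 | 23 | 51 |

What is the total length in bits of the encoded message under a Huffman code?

Merge the two smallest weights repeatedly:
combine A(19), D(23) → 42
combine B(24), C(25) → 49
combine 42, 49 → 91
combine E(51), 91 → 142
Each symbol's bit-cost is frequency × depth; summing gives 324 bits (equivalently 42 + 49 + 91 + 142).

324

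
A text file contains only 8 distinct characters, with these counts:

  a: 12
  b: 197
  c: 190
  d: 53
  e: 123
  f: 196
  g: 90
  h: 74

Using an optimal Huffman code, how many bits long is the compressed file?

Greedily combine the two least-frequent nodes:
a(12) + d(53) → 65
65 + h(74) → 139
g(90) + e(123) → 213
139 + c(190) → 329
f(196) + b(197) → 393
213 + 329 → 542
393 + 542 → 935
The encoded length is the sum of every internal node's weight: 65 + 139 + 213 + 329 + 393 + 542 + 935 = 2616 bits.

2616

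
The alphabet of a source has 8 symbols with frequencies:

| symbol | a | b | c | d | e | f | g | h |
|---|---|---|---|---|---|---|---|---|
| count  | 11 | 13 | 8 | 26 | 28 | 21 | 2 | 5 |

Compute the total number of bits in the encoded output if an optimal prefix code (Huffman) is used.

310

Greedily combine the two least-frequent nodes:
merge g(2) and h(5): 7
merge 7 and c(8): 15
merge a(11) and b(13): 24
merge 15 and f(21): 36
merge 24 and d(26): 50
merge e(28) and 36: 64
merge 50 and 64: 114
The encoded length is the sum of every internal node's weight: 7 + 15 + 24 + 36 + 50 + 64 + 114 = 310 bits.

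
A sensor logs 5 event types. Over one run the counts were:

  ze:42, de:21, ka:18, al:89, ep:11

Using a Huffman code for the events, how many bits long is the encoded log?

352

Build the Huffman tree bottom-up:
combine ep(11), ka(18) → 29
combine de(21), 29 → 50
combine ze(42), 50 → 92
combine al(89), 92 → 181
The encoded length is the sum of every internal node's weight: 29 + 50 + 92 + 181 = 352 bits.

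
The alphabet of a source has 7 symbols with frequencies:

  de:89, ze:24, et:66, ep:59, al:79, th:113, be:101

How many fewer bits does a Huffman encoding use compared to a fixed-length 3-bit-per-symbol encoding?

131

Fixed-length: 3 bits × 531 symbols = 1593 bits.
Huffman merges:
combine ze(24), ep(59) → 83
combine et(66), al(79) → 145
combine 83, de(89) → 172
combine be(101), th(113) → 214
combine 145, 172 → 317
combine 214, 317 → 531
Huffman total = 83 + 145 + 172 + 214 + 317 + 531 = 1462 bits.
Saving = 1593 − 1462 = 131 bits.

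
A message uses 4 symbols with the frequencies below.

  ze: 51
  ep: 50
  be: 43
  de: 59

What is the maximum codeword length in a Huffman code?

Merge the two lowest-weight nodes at each step:
combine be(43), ep(50) → 93
combine ze(51), de(59) → 110
combine 93, 110 → 203
Maximum depth reached is 2.

2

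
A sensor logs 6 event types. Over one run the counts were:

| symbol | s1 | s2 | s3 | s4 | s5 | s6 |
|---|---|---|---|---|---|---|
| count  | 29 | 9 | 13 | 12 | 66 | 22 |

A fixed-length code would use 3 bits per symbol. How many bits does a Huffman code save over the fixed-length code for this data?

111

Fixed-length: 3 bits × 151 symbols = 453 bits.
Huffman merges:
s2(9) + s4(12) → 21
s3(13) + 21 → 34
s6(22) + s1(29) → 51
34 + 51 → 85
s5(66) + 85 → 151
Huffman total = 21 + 34 + 51 + 85 + 151 = 342 bits.
Saving = 453 − 342 = 111 bits.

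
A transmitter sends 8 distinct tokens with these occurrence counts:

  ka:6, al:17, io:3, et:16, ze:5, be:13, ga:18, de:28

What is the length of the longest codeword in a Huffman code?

Merge the two lowest-weight nodes at each step:
combine io(3), ze(5) → 8
combine ka(6), 8 → 14
combine be(13), 14 → 27
combine et(16), al(17) → 33
combine ga(18), 27 → 45
combine de(28), 33 → 61
combine 45, 61 → 106
The rarest symbols sit at the bottom; the longest codeword is 5 bits.

5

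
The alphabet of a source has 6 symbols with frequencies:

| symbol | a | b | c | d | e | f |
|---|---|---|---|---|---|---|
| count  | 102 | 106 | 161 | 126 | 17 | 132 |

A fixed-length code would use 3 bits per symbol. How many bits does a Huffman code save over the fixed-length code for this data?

Fixed-length: 3 bits × 644 symbols = 1932 bits.
Huffman merges:
e(17) + a(102) → 119
b(106) + 119 → 225
d(126) + f(132) → 258
c(161) + 225 → 386
258 + 386 → 644
Huffman total = 119 + 225 + 258 + 386 + 644 = 1632 bits.
Saving = 1932 − 1632 = 300 bits.

300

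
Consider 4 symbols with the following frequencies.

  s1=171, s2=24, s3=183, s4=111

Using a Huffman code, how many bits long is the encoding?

930

Greedily combine the two least-frequent nodes:
combine s2(24), s4(111) → 135
combine 135, s1(171) → 306
combine s3(183), 306 → 489
Each symbol's bit-cost is frequency × depth; summing gives 930 bits (equivalently 135 + 306 + 489).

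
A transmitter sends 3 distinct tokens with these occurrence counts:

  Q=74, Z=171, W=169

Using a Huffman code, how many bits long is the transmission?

Merge the two smallest weights repeatedly:
Q(74) + W(169) → 243
Z(171) + 243 → 414
The encoded length is the sum of every internal node's weight: 243 + 414 = 657 bits.

657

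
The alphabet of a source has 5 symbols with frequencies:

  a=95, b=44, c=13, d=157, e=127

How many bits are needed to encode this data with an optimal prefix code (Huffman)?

Greedily combine the two least-frequent nodes:
c(13) + b(44) → 57
57 + a(95) → 152
e(127) + 152 → 279
d(157) + 279 → 436
Total encoded bits = sum of merged weights = 57 + 152 + 279 + 436 = 924.

924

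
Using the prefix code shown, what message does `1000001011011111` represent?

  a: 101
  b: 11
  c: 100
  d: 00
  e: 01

cdeeabb

Read left to right; each codeword is recognised as soon as it completes (prefix code):
  100→c | 00→d | 01→e | 01→e | 101→a | 11→b | 11→b
Decoded message: cdeeabb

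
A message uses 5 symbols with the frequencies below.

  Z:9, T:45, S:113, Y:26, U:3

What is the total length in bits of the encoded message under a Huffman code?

Merge the two smallest weights repeatedly:
merge U(3) and Z(9): 12
merge 12 and Y(26): 38
merge 38 and T(45): 83
merge 83 and S(113): 196
Each symbol's bit-cost is frequency × depth; summing gives 329 bits (equivalently 12 + 38 + 83 + 196).

329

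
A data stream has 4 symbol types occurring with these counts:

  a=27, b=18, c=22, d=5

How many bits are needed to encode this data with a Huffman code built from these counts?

Merge the two smallest weights repeatedly:
merge d(5) and b(18): 23
merge c(22) and 23: 45
merge a(27) and 45: 72
The encoded length is the sum of every internal node's weight: 23 + 45 + 72 = 140 bits.

140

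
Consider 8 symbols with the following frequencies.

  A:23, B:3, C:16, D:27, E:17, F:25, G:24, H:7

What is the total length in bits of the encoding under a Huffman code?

409

Merge the two smallest weights repeatedly:
B(3) + H(7) → 10
10 + C(16) → 26
E(17) + A(23) → 40
G(24) + F(25) → 49
26 + D(27) → 53
40 + 49 → 89
53 + 89 → 142
Each symbol's bit-cost is frequency × depth; summing gives 409 bits (equivalently 10 + 26 + 40 + 49 + 53 + 89 + 142).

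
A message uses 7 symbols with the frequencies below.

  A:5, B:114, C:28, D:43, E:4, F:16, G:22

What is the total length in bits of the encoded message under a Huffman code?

502

Build the Huffman tree bottom-up:
combine E(4), A(5) → 9
combine 9, F(16) → 25
combine G(22), 25 → 47
combine C(28), D(43) → 71
combine 47, 71 → 118
combine B(114), 118 → 232
Total encoded bits = sum of merged weights = 9 + 25 + 47 + 71 + 118 + 232 = 502.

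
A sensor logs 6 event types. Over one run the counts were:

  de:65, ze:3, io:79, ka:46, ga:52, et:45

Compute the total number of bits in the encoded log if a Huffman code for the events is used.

Merge the two smallest weights repeatedly:
ze(3) + et(45) → 48
ka(46) + 48 → 94
ga(52) + de(65) → 117
io(79) + 94 → 173
117 + 173 → 290
Total encoded bits = sum of merged weights = 48 + 94 + 117 + 173 + 290 = 722.

722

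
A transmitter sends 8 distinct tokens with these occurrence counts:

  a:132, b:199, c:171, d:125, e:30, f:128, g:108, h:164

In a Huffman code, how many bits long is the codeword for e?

Build the tree from the bottom:
combine e(30), g(108) → 138
combine d(125), f(128) → 253
combine a(132), 138 → 270
combine h(164), c(171) → 335
combine b(199), 253 → 452
combine 270, 335 → 605
combine 452, 605 → 1057
e's leaf is at depth 4, giving a 4-bit codeword.

4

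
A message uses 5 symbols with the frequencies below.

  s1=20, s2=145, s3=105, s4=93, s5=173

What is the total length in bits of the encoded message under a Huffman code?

1185

Greedily combine the two least-frequent nodes:
s1(20) + s4(93) → 113
s3(105) + 113 → 218
s2(145) + s5(173) → 318
218 + 318 → 536
Total encoded bits = sum of merged weights = 113 + 218 + 318 + 536 = 1185.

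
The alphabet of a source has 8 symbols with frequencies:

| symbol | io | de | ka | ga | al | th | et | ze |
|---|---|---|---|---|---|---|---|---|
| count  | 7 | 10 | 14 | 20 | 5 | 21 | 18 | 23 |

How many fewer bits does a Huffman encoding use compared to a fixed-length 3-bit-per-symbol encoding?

Fixed-length: 3 bits × 118 symbols = 354 bits.
Huffman merges:
merge al(5) and io(7): 12
merge de(10) and 12: 22
merge ka(14) and et(18): 32
merge ga(20) and th(21): 41
merge 22 and ze(23): 45
merge 32 and 41: 73
merge 45 and 73: 118
Huffman total = 12 + 22 + 32 + 41 + 45 + 73 + 118 = 343 bits.
Saving = 354 − 343 = 11 bits.

11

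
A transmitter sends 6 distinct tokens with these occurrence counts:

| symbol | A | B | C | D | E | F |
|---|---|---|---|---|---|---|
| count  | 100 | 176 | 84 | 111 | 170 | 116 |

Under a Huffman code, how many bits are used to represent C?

Huffman merges, smallest pair first:
merge C(84) and A(100): 184
merge D(111) and F(116): 227
merge E(170) and B(176): 346
merge 184 and 227: 411
merge 346 and 411: 757
C's leaf is at depth 3, giving a 3-bit codeword.

3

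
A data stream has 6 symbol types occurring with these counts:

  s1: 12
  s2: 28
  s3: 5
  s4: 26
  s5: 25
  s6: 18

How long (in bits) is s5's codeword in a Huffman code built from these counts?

Build the tree from the bottom:
s3(5) + s1(12) → 17
17 + s6(18) → 35
s5(25) + s4(26) → 51
s2(28) + 35 → 63
51 + 63 → 114
The subtree containing s5 is merged 2 times, so code length = 2.

2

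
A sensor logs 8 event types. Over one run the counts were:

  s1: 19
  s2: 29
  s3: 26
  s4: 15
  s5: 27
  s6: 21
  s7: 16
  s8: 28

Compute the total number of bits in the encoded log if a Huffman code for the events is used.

Greedily combine the two least-frequent nodes:
merge s4(15) and s7(16): 31
merge s1(19) and s6(21): 40
merge s3(26) and s5(27): 53
merge s8(28) and s2(29): 57
merge 31 and 40: 71
merge 53 and 57: 110
merge 71 and 110: 181
Total encoded bits = sum of merged weights = 31 + 40 + 53 + 57 + 71 + 110 + 181 = 543.

543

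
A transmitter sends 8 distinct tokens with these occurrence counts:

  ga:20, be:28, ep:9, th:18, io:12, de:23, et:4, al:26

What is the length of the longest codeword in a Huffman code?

5

Merge the two lowest-weight nodes at each step:
et(4) + ep(9) → 13
io(12) + 13 → 25
th(18) + ga(20) → 38
de(23) + 25 → 48
al(26) + be(28) → 54
38 + 48 → 86
54 + 86 → 140
The first pair merged (et, ep) ends up deepest, at depth 5.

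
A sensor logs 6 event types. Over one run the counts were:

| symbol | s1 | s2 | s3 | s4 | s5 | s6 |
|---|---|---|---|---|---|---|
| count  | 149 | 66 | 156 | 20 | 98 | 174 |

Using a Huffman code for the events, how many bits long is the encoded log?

Build the Huffman tree bottom-up:
s4(20) + s2(66) → 86
86 + s5(98) → 184
s1(149) + s3(156) → 305
s6(174) + 184 → 358
305 + 358 → 663
Each symbol's bit-cost is frequency × depth; summing gives 1596 bits (equivalently 86 + 184 + 305 + 358 + 663).

1596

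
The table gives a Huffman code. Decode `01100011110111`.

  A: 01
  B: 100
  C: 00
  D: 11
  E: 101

Read left to right; each codeword is recognised as soon as it completes (prefix code):
  01→A | 100→B | 01→A | 11→D | 101→E | 11→D
Decoded message: ABADED

ABADED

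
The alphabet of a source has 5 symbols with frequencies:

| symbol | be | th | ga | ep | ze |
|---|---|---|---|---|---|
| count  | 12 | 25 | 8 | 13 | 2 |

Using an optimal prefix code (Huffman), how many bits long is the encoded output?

127

Greedily combine the two least-frequent nodes:
ze(2) + ga(8) → 10
10 + be(12) → 22
ep(13) + 22 → 35
th(25) + 35 → 60
The encoded length is the sum of every internal node's weight: 10 + 22 + 35 + 60 = 127 bits.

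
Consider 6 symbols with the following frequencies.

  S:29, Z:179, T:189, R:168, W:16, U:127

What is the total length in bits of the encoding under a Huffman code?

1633

Build the Huffman tree bottom-up:
merge W(16) and S(29): 45
merge 45 and U(127): 172
merge R(168) and 172: 340
merge Z(179) and T(189): 368
merge 340 and 368: 708
The encoded length is the sum of every internal node's weight: 45 + 172 + 340 + 368 + 708 = 1633 bits.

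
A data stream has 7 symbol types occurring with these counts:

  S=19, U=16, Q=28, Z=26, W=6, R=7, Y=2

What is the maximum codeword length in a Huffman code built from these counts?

5

Merge the two lowest-weight nodes at each step:
combine Y(2), W(6) → 8
combine R(7), 8 → 15
combine 15, U(16) → 31
combine S(19), Z(26) → 45
combine Q(28), 31 → 59
combine 45, 59 → 104
The rarest symbols sit at the bottom; the longest codeword is 5 bits.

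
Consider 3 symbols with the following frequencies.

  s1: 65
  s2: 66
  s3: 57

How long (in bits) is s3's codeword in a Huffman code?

2

Build the tree from the bottom:
merge s3(57) and s1(65): 122
merge s2(66) and 122: 188
s3 sits 2 levels below the root, so its codeword is 2 bits.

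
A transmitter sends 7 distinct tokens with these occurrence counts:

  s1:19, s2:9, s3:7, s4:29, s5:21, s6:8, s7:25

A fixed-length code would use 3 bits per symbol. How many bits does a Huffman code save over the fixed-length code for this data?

Fixed-length: 3 bits × 118 symbols = 354 bits.
Huffman merges:
s3(7) + s6(8) → 15
s2(9) + 15 → 24
s1(19) + s5(21) → 40
24 + s7(25) → 49
s4(29) + 40 → 69
49 + 69 → 118
Huffman total = 15 + 24 + 40 + 49 + 69 + 118 = 315 bits.
Saving = 354 − 315 = 39 bits.

39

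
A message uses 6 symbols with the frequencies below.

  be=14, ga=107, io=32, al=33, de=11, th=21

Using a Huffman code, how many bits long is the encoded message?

465

Build the Huffman tree bottom-up:
merge de(11) and be(14): 25
merge th(21) and 25: 46
merge io(32) and al(33): 65
merge 46 and 65: 111
merge ga(107) and 111: 218
Each symbol's bit-cost is frequency × depth; summing gives 465 bits (equivalently 25 + 46 + 65 + 111 + 218).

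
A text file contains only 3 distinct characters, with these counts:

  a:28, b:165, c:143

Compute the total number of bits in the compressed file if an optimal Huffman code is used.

507

Build the Huffman tree bottom-up:
merge a(28) and c(143): 171
merge b(165) and 171: 336
Each symbol's bit-cost is frequency × depth; summing gives 507 bits (equivalently 171 + 336).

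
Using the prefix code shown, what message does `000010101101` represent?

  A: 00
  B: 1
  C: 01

AABCCBC

Read left to right; each codeword is recognised as soon as it completes (prefix code):
  00→A | 00→A | 1→B | 01→C | 01→C | 1→B | 01→C
Decoded message: AABCCBC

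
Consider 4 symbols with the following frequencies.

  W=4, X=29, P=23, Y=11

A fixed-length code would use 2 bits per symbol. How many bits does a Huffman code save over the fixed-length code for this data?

14

Fixed-length: 2 bits × 67 symbols = 134 bits.
Huffman merges:
W(4) + Y(11) → 15
15 + P(23) → 38
X(29) + 38 → 67
Huffman total = 15 + 38 + 67 = 120 bits.
Saving = 134 − 120 = 14 bits.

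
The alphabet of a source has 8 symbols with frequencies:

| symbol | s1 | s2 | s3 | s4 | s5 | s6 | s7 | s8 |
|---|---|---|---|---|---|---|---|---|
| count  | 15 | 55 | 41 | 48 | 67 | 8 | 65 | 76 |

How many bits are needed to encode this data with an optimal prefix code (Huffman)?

Merge the two smallest weights repeatedly:
s6(8) + s1(15) → 23
23 + s3(41) → 64
s4(48) + s2(55) → 103
64 + s7(65) → 129
s5(67) + s8(76) → 143
103 + 129 → 232
143 + 232 → 375
The encoded length is the sum of every internal node's weight: 23 + 64 + 103 + 129 + 143 + 232 + 375 = 1069 bits.

1069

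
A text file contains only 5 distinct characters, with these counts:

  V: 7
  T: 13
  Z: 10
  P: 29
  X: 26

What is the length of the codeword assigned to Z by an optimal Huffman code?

Huffman merges, smallest pair first:
combine V(7), Z(10) → 17
combine T(13), 17 → 30
combine X(26), P(29) → 55
combine 30, 55 → 85
The subtree containing Z is merged 3 times, so code length = 3.

3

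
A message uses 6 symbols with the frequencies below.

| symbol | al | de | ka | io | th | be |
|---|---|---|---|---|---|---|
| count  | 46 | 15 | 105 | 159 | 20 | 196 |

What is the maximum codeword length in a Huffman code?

5

Merge the two lowest-weight nodes at each step:
merge de(15) and th(20): 35
merge 35 and al(46): 81
merge 81 and ka(105): 186
merge io(159) and 186: 345
merge be(196) and 345: 541
Maximum depth reached is 5.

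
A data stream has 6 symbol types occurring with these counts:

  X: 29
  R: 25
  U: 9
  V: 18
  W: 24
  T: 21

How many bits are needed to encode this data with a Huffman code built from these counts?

324

Build the Huffman tree bottom-up:
U(9) + V(18) → 27
T(21) + W(24) → 45
R(25) + 27 → 52
X(29) + 45 → 74
52 + 74 → 126
Total encoded bits = sum of merged weights = 27 + 45 + 52 + 74 + 126 = 324.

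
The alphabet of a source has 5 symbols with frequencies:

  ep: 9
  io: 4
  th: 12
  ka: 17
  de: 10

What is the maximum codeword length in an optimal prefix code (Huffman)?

3

Merge the two lowest-weight nodes at each step:
io(4) + ep(9) → 13
de(10) + th(12) → 22
13 + ka(17) → 30
22 + 30 → 52
The first pair merged (io, ep) ends up deepest, at depth 3.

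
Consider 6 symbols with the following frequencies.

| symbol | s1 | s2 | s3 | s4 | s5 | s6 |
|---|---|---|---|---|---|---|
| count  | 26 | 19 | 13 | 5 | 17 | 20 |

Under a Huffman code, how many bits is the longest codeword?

4

Merge the two lowest-weight nodes at each step:
merge s4(5) and s3(13): 18
merge s5(17) and 18: 35
merge s2(19) and s6(20): 39
merge s1(26) and 35: 61
merge 39 and 61: 100
The first pair merged (s4, s3) ends up deepest, at depth 4.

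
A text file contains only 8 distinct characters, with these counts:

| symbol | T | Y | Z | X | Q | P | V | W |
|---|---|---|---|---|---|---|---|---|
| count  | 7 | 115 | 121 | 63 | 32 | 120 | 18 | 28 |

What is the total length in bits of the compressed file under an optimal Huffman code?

1319

Greedily combine the two least-frequent nodes:
combine T(7), V(18) → 25
combine 25, W(28) → 53
combine Q(32), 53 → 85
combine X(63), 85 → 148
combine Y(115), P(120) → 235
combine Z(121), 148 → 269
combine 235, 269 → 504
The encoded length is the sum of every internal node's weight: 25 + 53 + 85 + 148 + 235 + 269 + 504 = 1319 bits.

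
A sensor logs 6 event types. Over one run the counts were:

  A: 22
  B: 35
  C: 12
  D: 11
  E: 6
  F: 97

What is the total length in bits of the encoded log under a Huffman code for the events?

366

Merge the two smallest weights repeatedly:
combine E(6), D(11) → 17
combine C(12), 17 → 29
combine A(22), 29 → 51
combine B(35), 51 → 86
combine 86, F(97) → 183
Total encoded bits = sum of merged weights = 17 + 29 + 51 + 86 + 183 = 366.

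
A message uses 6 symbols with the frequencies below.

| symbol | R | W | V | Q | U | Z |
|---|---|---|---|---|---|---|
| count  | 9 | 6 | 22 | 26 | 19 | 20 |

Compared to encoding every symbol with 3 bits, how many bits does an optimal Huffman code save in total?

Fixed-length: 3 bits × 102 symbols = 306 bits.
Huffman merges:
merge W(6) and R(9): 15
merge 15 and U(19): 34
merge Z(20) and V(22): 42
merge Q(26) and 34: 60
merge 42 and 60: 102
Huffman total = 15 + 34 + 42 + 60 + 102 = 253 bits.
Saving = 306 − 253 = 53 bits.

53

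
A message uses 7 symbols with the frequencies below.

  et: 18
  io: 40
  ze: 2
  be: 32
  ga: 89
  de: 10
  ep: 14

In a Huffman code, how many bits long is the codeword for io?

3

Huffman merges, smallest pair first:
combine ze(2), de(10) → 12
combine 12, ep(14) → 26
combine et(18), 26 → 44
combine be(32), io(40) → 72
combine 44, 72 → 116
combine ga(89), 116 → 205
The subtree containing io is merged 3 times, so code length = 3.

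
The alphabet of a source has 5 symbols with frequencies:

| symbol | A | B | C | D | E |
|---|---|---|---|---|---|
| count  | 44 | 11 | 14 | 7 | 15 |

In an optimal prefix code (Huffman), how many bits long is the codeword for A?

1

Huffman merges, smallest pair first:
merge D(7) and B(11): 18
merge C(14) and E(15): 29
merge 18 and 29: 47
merge A(44) and 47: 91
A is merged only at the final step, so code length = 1.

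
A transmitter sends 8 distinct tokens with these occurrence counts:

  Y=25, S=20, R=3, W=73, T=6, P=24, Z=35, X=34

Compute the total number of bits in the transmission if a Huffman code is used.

Merge the two smallest weights repeatedly:
merge R(3) and T(6): 9
merge 9 and S(20): 29
merge P(24) and Y(25): 49
merge 29 and X(34): 63
merge Z(35) and 49: 84
merge 63 and W(73): 136
merge 84 and 136: 220
The encoded length is the sum of every internal node's weight: 9 + 29 + 49 + 63 + 84 + 136 + 220 = 590 bits.

590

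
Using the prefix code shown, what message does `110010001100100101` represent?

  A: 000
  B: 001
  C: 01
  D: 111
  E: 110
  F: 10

Read left to right; each codeword is recognised as soon as it completes (prefix code):
  110→E | 01→C | 000→A | 110→E | 01→C | 001→B | 01→C
Decoded message: ECAECBC

ECAECBC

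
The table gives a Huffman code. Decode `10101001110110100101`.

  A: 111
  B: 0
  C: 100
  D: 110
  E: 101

Read left to right; each codeword is recognised as soon as it completes (prefix code):
  101→E | 0→B | 100→C | 111→A | 0→B | 110→D | 100→C | 101→E
Decoded message: EBCABDCE

EBCABDCE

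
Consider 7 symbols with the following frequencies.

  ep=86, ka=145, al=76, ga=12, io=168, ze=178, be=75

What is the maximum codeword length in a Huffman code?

4

Merge the two lowest-weight nodes at each step:
combine ga(12), be(75) → 87
combine al(76), ep(86) → 162
combine 87, ka(145) → 232
combine 162, io(168) → 330
combine ze(178), 232 → 410
combine 330, 410 → 740
The first pair merged (ga, be) ends up deepest, at depth 4.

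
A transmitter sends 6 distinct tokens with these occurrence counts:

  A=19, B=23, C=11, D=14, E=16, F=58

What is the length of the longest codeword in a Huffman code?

Merge the two lowest-weight nodes at each step:
merge C(11) and D(14): 25
merge E(16) and A(19): 35
merge B(23) and 25: 48
merge 35 and 48: 83
merge F(58) and 83: 141
The rarest symbols sit at the bottom; the longest codeword is 4 bits.

4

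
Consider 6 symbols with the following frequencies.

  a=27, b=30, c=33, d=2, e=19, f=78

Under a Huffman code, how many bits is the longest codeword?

Merge the two lowest-weight nodes at each step:
merge d(2) and e(19): 21
merge 21 and a(27): 48
merge b(30) and c(33): 63
merge 48 and 63: 111
merge f(78) and 111: 189
The rarest symbols sit at the bottom; the longest codeword is 4 bits.

4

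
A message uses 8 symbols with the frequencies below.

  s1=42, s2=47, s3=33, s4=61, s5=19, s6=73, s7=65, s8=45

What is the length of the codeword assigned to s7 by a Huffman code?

Repeatedly merge the two smallest:
s5(19) + s3(33) → 52
s1(42) + s8(45) → 87
s2(47) + 52 → 99
s4(61) + s7(65) → 126
s6(73) + 87 → 160
99 + 126 → 225
160 + 225 → 385
s7 sits 3 levels below the root, so its codeword is 3 bits.

3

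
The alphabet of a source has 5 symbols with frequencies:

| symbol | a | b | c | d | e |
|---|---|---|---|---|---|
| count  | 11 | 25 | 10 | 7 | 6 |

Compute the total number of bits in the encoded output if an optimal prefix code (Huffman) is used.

Greedily combine the two least-frequent nodes:
combine e(6), d(7) → 13
combine c(10), a(11) → 21
combine 13, 21 → 34
combine b(25), 34 → 59
The encoded length is the sum of every internal node's weight: 13 + 21 + 34 + 59 = 127 bits.

127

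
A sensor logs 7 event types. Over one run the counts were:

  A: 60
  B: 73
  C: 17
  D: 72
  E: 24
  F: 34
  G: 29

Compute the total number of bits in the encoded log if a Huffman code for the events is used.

823

Build the Huffman tree bottom-up:
merge C(17) and E(24): 41
merge G(29) and F(34): 63
merge 41 and A(60): 101
merge 63 and D(72): 135
merge B(73) and 101: 174
merge 135 and 174: 309
The encoded length is the sum of every internal node's weight: 41 + 63 + 101 + 135 + 174 + 309 = 823 bits.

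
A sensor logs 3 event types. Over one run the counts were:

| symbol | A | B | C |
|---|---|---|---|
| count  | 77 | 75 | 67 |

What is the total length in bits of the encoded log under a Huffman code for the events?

361

Merge the two smallest weights repeatedly:
combine C(67), B(75) → 142
combine A(77), 142 → 219
The encoded length is the sum of every internal node's weight: 142 + 219 = 361 bits.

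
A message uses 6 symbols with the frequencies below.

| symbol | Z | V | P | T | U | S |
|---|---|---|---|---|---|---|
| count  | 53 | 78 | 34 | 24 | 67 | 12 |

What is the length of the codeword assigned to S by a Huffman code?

4

Build the tree from the bottom:
merge S(12) and T(24): 36
merge P(34) and 36: 70
merge Z(53) and U(67): 120
merge 70 and V(78): 148
merge 120 and 148: 268
S's leaf is at depth 4, giving a 4-bit codeword.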